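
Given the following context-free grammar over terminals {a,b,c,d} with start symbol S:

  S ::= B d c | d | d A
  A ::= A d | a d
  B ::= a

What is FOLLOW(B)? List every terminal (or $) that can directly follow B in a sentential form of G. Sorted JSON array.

FIRST iteration:
pass 1:
  A via A→a d: +{a}
  B via B→a: +{a}
  S via S→B d c: +{a}
  S via S→d: +{d}
  FIRST[S]={a,d}  FIRST[A]={a}  FIRST[B]={a}
pass 2: (no change)
  FIRST[S]={a,d}  FIRST[A]={a}  FIRST[B]={a}

FOLLOW sets:
seed FOLLOW(S) with $
pass 1:
  A→A d: FOLLOW(A) ⊇ FIRST(d) = {d}; new: +{d}
  S→B d c: FOLLOW(B) ⊇ FIRST(d) = {d}; new: +{d}
  S→d A: FOLLOW(A) ⊇ FOLLOW(S) ⊇ {$}; new: +{$}
  S: {$}  A: {$,d}  B: {d}
pass 2: — fixpoint
  S: {$}  A: {$,d}  B: {d}

FOLLOW(B) = ["d"]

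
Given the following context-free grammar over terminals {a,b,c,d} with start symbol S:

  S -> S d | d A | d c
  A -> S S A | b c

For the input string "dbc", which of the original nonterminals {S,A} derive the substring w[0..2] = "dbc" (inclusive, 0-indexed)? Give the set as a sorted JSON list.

CNF form of G:
  S -> S T2 | T2 A | T2 T1
  A -> S X3 | T0 T1
  T0 -> b
  T1 -> c
  T2 -> d
  X3 -> S A

Fill CYK table bottom-up (cells [i..j] with 0 ≤ i ≤ j ≤ 2 only):
  cell(0,0) d: {T2}  orig:{}
  cell(1,1) b: {T0}  orig:{}
  cell(2,2) c: {T1}  orig:{}
  cell(0,1) db: ∅
  cell(1,2) bc: {A}
  cell(0,2) dbc: {S}

Original NTs in T[0,2] deriving "dbc": ["S"]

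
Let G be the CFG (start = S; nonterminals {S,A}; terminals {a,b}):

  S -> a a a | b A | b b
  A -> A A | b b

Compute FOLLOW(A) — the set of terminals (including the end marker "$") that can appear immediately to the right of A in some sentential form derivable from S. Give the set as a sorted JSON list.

FIRST iteration:
round 1:
  A via A→b b: +{b}
  S via S→a a a: +{a}
  S via S→b A: +{b}
  S: {a,b}  A: {b}
round 2: done
  S: {a,b}  A: {b}

FOLLOW iteration:
seed FOLLOW(S) with $
iter 1:
  A→A A: FOLLOW(A) ⊇ FIRST(A) = {b}; new: +{b}
  S→b A: FOLLOW(A) ⊇ FOLLOW(S) ⊇ {$}; new: +{$}
  FOLLOW(S)={$}  FOLLOW(A)={$,b}
iter 2: done
  FOLLOW(S)={$}  FOLLOW(A)={$,b}

FOLLOW(A) = ["$", "b"]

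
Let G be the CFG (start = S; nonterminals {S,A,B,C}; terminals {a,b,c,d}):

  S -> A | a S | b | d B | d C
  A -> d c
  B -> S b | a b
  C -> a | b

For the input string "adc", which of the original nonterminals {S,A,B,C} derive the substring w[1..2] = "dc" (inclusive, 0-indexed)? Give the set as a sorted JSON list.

CNF form of G:
  S -> T0 B | T0 C | T0 T1 | T3 S | b
  A -> T0 T1
  B -> S T2 | T3 T2
  C -> a | b
  T0 -> d
  T1 -> c
  T2 -> b
  T3 -> a

Fill CYK table bottom-up — only the sub-triangle for w[1..2]:
  T[1,1] 'd' = {T0}  orig:{}
  T[2,2] 'c' = {T1}  orig:{}
  T[1,2] 'dc' = {A,S}

Original NTs in T[1,2] deriving "dc": ["A", "S"]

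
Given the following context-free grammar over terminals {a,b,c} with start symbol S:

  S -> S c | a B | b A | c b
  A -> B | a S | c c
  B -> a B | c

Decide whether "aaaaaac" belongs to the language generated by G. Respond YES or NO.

CNF form of G:
  S -> S T1 | T0 B | T1 T2 | T2 A
  A -> T0 B | T0 S | T1 T1 | c
  B -> T0 B | c
  T0 -> a
  T1 -> c
  T2 -> b

Fill CYK table bottom-up:
  T[0,0] 'a' = {T0}  orig:{}
  T[1,1] 'a' = {T0}  orig:{}
  T[2,2] 'a' = {T0}  orig:{}
  T[3,3] 'a' = {T0}  orig:{}
  T[4,4] 'a' = {T0}  orig:{}
  T[5,5] 'a' = {T0}  orig:{}
  T[6,6] 'c' = {A,B,T1}  orig:{A,B}
  T[0,1] 'aa' = ∅
  T[1,2] 'aa' = ∅
  T[2,3] 'aa' = ∅
  T[3,4] 'aa' = ∅
  T[4,5] 'aa' = ∅
  T[5,6] 'ac' = {A,B,S}
  T[0,2] 'aaa' = ∅
  T[1,3] 'aaa' = ∅
  T[2,4] 'aaa' = ∅
  T[3,5] 'aaa' = ∅
  T[4,6] 'aac' = {A,B,S}
  T[0,3] 'aaaa' = ∅
  T[1,4] 'aaaa' = ∅
  T[2,5] 'aaaa' = ∅
  T[3,6] 'aaac' = {A,B,S}
  T[0,4] 'aaaaa' = ∅
  T[1,5] 'aaaaa' = ∅
  T[2,6] 'aaaac' = {A,B,S}
  T[0,5] 'aaaaaa' = ∅
  T[1,6] 'aaaaac' = {A,B,S}
  T[0,6] 'aaaaaac' = {A,B,S}

S ∈ T[0,6] ⇒ YES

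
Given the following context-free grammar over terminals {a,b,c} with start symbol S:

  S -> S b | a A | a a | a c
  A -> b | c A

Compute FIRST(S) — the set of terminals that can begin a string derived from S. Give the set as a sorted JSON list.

FIRST iteration:
pass 1:
  A via A→b: +{b}
  A via A→c A: +{c}
  S via S→a A: +{a}
  FIRST(S)={a}  FIRST(A)={b,c}
pass 2: — fixpoint
  FIRST(S)={a}  FIRST(A)={b,c}

FIRST(S) = ["a"]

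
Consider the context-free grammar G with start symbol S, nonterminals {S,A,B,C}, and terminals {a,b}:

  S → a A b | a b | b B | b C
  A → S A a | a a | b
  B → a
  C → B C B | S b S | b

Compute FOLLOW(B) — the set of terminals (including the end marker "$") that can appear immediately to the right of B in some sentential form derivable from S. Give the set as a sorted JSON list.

Compute FIRST by fixpoint:
round 1:
  A via A→a a: +{a}
  A via A→b: +{b}
  B via B→a: +{a}
  C via C→B C B: +{a}
  C via C→b: +{b}
  S via S→a A b: +{a}
  S via S→b B: +{b}
  S: {a,b}  A: {a,b}  B: {a}  C: {a,b}
round 2: (stable)
  S: {a,b}  A: {a,b}  B: {a}  C: {a,b}

Compute FOLLOW by fixpoint:
initialize: $ ∈ FOLLOW(S)
iter 1:
  A→S A a: FOLLOW(S) ⊇ FIRST(A) = {a,b}; new: +{a,b}
  A→S A a: FOLLOW(A) ⊇ FIRST(a) = {a}; new: +{a}
  C→B C B: FOLLOW(B) ⊇ FIRST(C) = {a,b}; new: +{a,b}
  C→B C B: FOLLOW(C) ⊇ FIRST(B) = {a}; new: +{a}
  S→a A b: FOLLOW(A) ⊇ FIRST(b) = {b}; new: +{b}
  S→b B: FOLLOW(B) ⊇ FOLLOW(S) ⊇ {$,a,b}; new: +{$}
  S→b C: FOLLOW(C) ⊇ FOLLOW(S) ⊇ {$,a,b}; new: +{$,b}
  FOLLOW[S]={$,a,b}  FOLLOW[A]={a,b}  FOLLOW[B]={$,a,b}  FOLLOW[C]={$,a,b}
iter 2: (stable)
  FOLLOW[S]={$,a,b}  FOLLOW[A]={a,b}  FOLLOW[B]={$,a,b}  FOLLOW[C]={$,a,b}

FOLLOW(B) = ["$", "a", "b"]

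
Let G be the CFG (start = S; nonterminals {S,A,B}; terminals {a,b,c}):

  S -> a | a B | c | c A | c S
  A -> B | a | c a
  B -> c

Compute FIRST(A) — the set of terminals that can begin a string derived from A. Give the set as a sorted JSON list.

Compute FIRST by fixpoint:
round 1:
  A via A→a: +{a}
  A via A→c a: +{c}
  B via B→c: +{c}
  S via S→a: +{a}
  S via S→c: +{c}
  S: {a,c}  A: {a,c}  B: {c}
round 2: (no change)
  S: {a,c}  A: {a,c}  B: {c}

FIRST(A) = ["a", "c"]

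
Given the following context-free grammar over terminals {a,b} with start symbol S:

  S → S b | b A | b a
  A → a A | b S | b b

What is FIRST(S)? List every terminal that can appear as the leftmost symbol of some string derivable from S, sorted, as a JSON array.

FIRST iteration:
[1]
  A via A→a A: +{a}
  A via A→b S: +{b}
  S via S→b A: +{b}
  S: {b}  A: {a,b}
[2] (stable)
  S: {b}  A: {a,b}

FIRST(S) = ["b"]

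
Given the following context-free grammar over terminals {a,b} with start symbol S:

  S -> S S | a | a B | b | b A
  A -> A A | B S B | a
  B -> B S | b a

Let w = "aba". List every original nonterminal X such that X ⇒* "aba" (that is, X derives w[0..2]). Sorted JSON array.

CNF form of G:
  S -> S S | T0 A | T1 B | a | b
  A -> A A | B X2 | a
  B -> B S | T0 T1
  T0 -> b
  T1 -> a
  X2 -> S B

Fill CYK table bottom-up — only the sub-triangle for w[0..2]:
  T[0,0] 'a' = {A,S,T1}  orig:{A,S}
  T[1,1] 'b' = {S,T0}  orig:{S}
  T[2,2] 'a' = {A,S,T1}  orig:{A,S}
  T[0,1] 'ab' = {S}
  T[1,2] 'ba' = {B,S}
  T[0,2] 'aba' = {S,X2}  orig:{S}

Original NTs in T[0,2] deriving "aba": ["S"]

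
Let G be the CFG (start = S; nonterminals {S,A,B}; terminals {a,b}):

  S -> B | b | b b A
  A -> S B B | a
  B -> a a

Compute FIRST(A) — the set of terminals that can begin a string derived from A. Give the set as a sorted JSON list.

Compute FIRST by fixpoint:
round 1:
  A via A→a: +{a}
  B via B→a a: +{a}
  S via S→B: +{a}
  S via S→b: +{b}
  FIRST[S]={a,b}  FIRST[A]={a}  FIRST[B]={a}
round 2:
  A via A→S B B: +{b}
  FIRST[S]={a,b}  FIRST[A]={a,b}  FIRST[B]={a}
round 3: — fixpoint
  FIRST[S]={a,b}  FIRST[A]={a,b}  FIRST[B]={a}

FIRST(A) = ["a", "b"]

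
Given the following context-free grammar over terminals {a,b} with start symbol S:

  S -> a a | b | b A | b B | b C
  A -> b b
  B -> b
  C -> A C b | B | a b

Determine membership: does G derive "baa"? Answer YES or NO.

CNF form of G:
  S -> T0 A | T0 B | T0 C | T1 T1 | b
  A -> T0 T0
  B -> b
  C -> A X2 | T1 T0 | b
  T0 -> b
  T1 -> a
  X2 -> C T0

CYK table (by increasing span):
  T[0,0] 'b' = {B,C,S,T0}  orig:{B,C,S}
  T[1,1] 'a' = {T1}  orig:{}
  T[2,2] 'a' = {T1}  orig:{}
  T[0,1] 'ba' = ∅
  T[1,2] 'aa' = {S}
  T[0,2] 'baa' = ∅

S ∉ T[0,2] ⇒ NO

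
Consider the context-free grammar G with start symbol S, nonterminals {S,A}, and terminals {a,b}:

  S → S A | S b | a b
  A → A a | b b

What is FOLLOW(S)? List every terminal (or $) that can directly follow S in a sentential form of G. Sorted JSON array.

FIRST iteration:
iter 1:
  A via A→b b: +{b}
  S via S→a b: +{a}
  S: {a}  A: {b}
iter 2: done
  S: {a}  A: {b}

Compute FOLLOW by fixpoint:
initialize: $ ∈ FOLLOW(S)
iter 1:
  A→A a: FOLLOW(A) ⊇ FIRST(a) = {a}; new: +{a}
  S→S A: FOLLOW(S) ⊇ FIRST(A) = {b}; new: +{b}
  S→S A: FOLLOW(A) ⊇ FOLLOW(S) ⊇ {$,b}; new: +{$,b}
  S: {$,b}  A: {$,a,b}
iter 2: done
  S: {$,b}  A: {$,a,b}

FOLLOW(S) = ["$", "b"]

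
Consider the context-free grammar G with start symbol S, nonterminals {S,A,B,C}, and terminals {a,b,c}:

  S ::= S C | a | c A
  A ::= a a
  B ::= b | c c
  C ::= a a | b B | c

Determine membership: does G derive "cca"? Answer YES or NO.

Convert to CNF:
  S -> S C | T1 A | a
  A -> T0 T0
  B -> T1 T1 | b
  C -> T0 T0 | T2 B | c
  T0 -> a
  T1 -> c
  T2 -> b

Fill CYK table bottom-up:
  cell(0,0) c: {C,T1}  orig:{C}
  cell(1,1) c: {C,T1}  orig:{C}
  cell(2,2) a: {S,T0}  orig:{S}
  cell(0,1) cc: {B}
  cell(1,2) ca: ∅
  cell(0,2) cca: ∅

S ∉ T[0,2] ⇒ NO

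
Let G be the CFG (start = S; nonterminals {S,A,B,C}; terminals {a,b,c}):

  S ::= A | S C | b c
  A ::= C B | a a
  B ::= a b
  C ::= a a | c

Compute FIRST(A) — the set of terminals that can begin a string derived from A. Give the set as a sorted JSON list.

FIRST sets, iterate to fixpoint:
iter 1:
  A via A→a a: +{a}
  B via B→a b: +{a}
  C via C→a a: +{a}
  C via C→c: +{c}
  S via S→A: +{a}
  S via S→b c: +{b}
  FIRST(S)={a,b}  FIRST(A)={a}  FIRST(B)={a}  FIRST(C)={a,c}
iter 2:
  A via A→C B: +{c}
  S via S→A: +{c}
  FIRST(S)={a,b,c}  FIRST(A)={a,c}  FIRST(B)={a}  FIRST(C)={a,c}
iter 3: (stable)
  FIRST(S)={a,b,c}  FIRST(A)={a,c}  FIRST(B)={a}  FIRST(C)={a,c}

FIRST(A) = ["a", "c"]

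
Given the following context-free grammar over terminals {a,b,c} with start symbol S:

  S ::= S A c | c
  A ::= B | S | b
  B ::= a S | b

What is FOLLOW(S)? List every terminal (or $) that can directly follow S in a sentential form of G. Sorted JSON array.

Compute FIRST by fixpoint:
pass 1:
  A via A→b: +{b}
  B via B→a S: +{a}
  B via B→b: +{b}
  S via S→c: +{c}
  FIRST[S]={c}  FIRST[A]={b}  FIRST[B]={a,b}
pass 2:
  A via A→B: +{a}
  A via A→S: +{c}
  FIRST[S]={c}  FIRST[A]={a,b,c}  FIRST[B]={a,b}
pass 3: done
  FIRST[S]={c}  FIRST[A]={a,b,c}  FIRST[B]={a,b}

Compute FOLLOW by fixpoint:
initialize: $ ∈ FOLLOW(S)
pass 1:
  S→S A c: FOLLOW(S) ⊇ FIRST(A) = {a,b,c}; new: +{a,b,c}
  S→S A c: FOLLOW(A) ⊇ FIRST(c) = {c}; new: +{c}
  S: {$,a,b,c}  A: {c}  B: {}
pass 2:
  A→B: FOLLOW(B) ⊇ FOLLOW(A) ⊇ {c}; new: +{c}
  S: {$,a,b,c}  A: {c}  B: {c}
pass 3: — fixpoint
  S: {$,a,b,c}  A: {c}  B: {c}

FOLLOW(S) = ["$", "a", "b", "c"]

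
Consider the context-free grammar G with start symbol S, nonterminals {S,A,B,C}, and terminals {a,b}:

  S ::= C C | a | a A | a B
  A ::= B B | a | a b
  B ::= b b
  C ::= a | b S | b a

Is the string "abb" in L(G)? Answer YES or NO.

CNF form of G:
  S -> C C | T0 A | T0 B | a
  A -> B B | T0 T1 | a
  B -> T1 T1
  C -> T1 S | T1 T0 | a
  T0 -> a
  T1 -> b

Fill CYK table bottom-up:
  T[0,0] 'a' = {A,C,S,T0}  orig:{A,C,S}
  T[1,1] 'b' = {T1}  orig:{}
  T[2,2] 'b' = {T1}  orig:{}
  T[0,1] 'ab' = {A}
  T[1,2] 'bb' = {B}
  T[0,2] 'abb' = {S}

S ∈ T[0,2] ⇒ YES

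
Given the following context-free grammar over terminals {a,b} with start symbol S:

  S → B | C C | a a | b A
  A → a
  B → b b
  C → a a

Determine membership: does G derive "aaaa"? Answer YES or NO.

Convert to CNF:
  S -> C C | T0 A | T0 T0 | T1 T1
  A -> a
  B -> T0 T0
  C -> T1 T1
  T0 -> b
  T1 -> a

Fill CYK table bottom-up:
  cell(0,0) a: {A,T1}  orig:{A}
  cell(1,1) a: {A,T1}  orig:{A}
  cell(2,2) a: {A,T1}  orig:{A}
  cell(3,3) a: {A,T1}  orig:{A}
  cell(0,1) aa: {C,S}
  cell(1,2) aa: {C,S}
  cell(2,3) aa: {C,S}
  cell(0,2) aaa: ∅
  cell(1,3) aaa: ∅
  cell(0,3) aaaa: {S}

S ∈ T[0,3] ⇒ YES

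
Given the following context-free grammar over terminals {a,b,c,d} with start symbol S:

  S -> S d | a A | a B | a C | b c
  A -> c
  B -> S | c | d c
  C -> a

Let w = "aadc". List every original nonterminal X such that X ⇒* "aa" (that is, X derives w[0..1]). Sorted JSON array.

CNF form of G:
  S -> S T0 | T1 A | T1 B | T1 C | T2 T3
  A -> c
  B -> S T0 | T0 T3 | T1 A | T1 B | T1 C | T2 T3 | c
  C -> a
  T0 -> d
  T1 -> a
  T2 -> b
  T3 -> c

CYK fill — only the sub-triangle for w[0..1]:
  cell(0,0) a: {C,T1}  orig:{C}
  cell(1,1) a: {C,T1}  orig:{C}
  cell(0,1) aa: {B,S}

Original NTs in T[0,1] deriving "aa": ["B", "S"]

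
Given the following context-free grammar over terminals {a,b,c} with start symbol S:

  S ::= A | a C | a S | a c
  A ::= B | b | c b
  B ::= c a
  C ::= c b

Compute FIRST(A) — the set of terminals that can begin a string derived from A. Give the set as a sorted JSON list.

FIRST iteration:
pass 1:
  A via A→b: +{b}
  A via A→c b: +{c}
  B via B→c a: +{c}
  C via C→c b: +{c}
  S via S→A: +{b,c}
  S via S→a C: +{a}
  FIRST(S)={a,b,c}  FIRST(A)={b,c}  FIRST(B)={c}  FIRST(C)={c}
pass 2: (no change)
  FIRST(S)={a,b,c}  FIRST(A)={b,c}  FIRST(B)={c}  FIRST(C)={c}

FIRST(A) = ["b", "c"]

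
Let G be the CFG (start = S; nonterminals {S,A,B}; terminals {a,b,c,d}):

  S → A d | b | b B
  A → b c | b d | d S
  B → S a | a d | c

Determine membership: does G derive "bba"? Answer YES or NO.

CNF form of G:
  S -> A T2 | T0 B | b
  A -> T0 T1 | T0 T2 | T2 S
  B -> S T3 | T3 T2 | c
  T0 -> b
  T1 -> c
  T2 -> d
  T3 -> a

CYK table (by increasing span):
  cell(0,0) b: {S,T0}  orig:{S}
  cell(1,1) b: {S,T0}  orig:{S}
  cell(2,2) a: {T3}  orig:{}
  cell(0,1) bb: ∅
  cell(1,2) ba: {B}
  cell(0,2) bba: {S}

S ∈ T[0,2] ⇒ YES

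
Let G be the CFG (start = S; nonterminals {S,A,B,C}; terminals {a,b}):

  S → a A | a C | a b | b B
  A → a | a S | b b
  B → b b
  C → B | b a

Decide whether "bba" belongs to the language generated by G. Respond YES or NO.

Convert to CNF:
  S -> T0 A | T0 C | T0 T1 | T1 B
  A -> T0 S | T1 T1 | a
  B -> T1 T1
  C -> T1 T0 | T1 T1
  T0 -> a
  T1 -> b

Fill CYK table bottom-up:
  cell(0,0) b: {T1}  orig:{}
  cell(1,1) b: {T1}  orig:{}
  cell(2,2) a: {A,T0}  orig:{A}
  cell(0,1) bb: {A,B,C}
  cell(1,2) ba: {C}
  cell(0,2) bba: ∅

S ∉ T[0,2] ⇒ NO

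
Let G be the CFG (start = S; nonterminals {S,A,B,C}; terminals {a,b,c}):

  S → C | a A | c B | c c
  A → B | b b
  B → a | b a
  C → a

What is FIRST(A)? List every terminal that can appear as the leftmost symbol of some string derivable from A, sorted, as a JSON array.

FIRST sets, iterate to fixpoint:
iter 1:
  A via A→b b: +{b}
  B via B→a: +{a}
  B via B→b a: +{b}
  C via C→a: +{a}
  S via S→C: +{a}
  S via S→c B: +{c}
  S: {a,c}  A: {b}  B: {a,b}  C: {a}
iter 2:
  A via A→B: +{a}
  S: {a,c}  A: {a,b}  B: {a,b}  C: {a}
iter 3: (no change)
  S: {a,c}  A: {a,b}  B: {a,b}  C: {a}

FIRST(A) = ["a", "b"]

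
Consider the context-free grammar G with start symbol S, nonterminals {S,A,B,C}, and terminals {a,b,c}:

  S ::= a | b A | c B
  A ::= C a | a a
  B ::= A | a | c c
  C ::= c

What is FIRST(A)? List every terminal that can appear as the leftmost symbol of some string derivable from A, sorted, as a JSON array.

Compute FIRST by fixpoint:
pass 1:
  A via A→a a: +{a}
  B via B→A: +{a}
  B via B→c c: +{c}
  C via C→c: +{c}
  S via S→a: +{a}
  S via S→b A: +{b}
  S via S→c B: +{c}
  FIRST[S]={a,b,c}  FIRST[A]={a}  FIRST[B]={a,c}  FIRST[C]={c}
pass 2:
  A via A→C a: +{c}
  FIRST[S]={a,b,c}  FIRST[A]={a,c}  FIRST[B]={a,c}  FIRST[C]={c}
pass 3: done
  FIRST[S]={a,b,c}  FIRST[A]={a,c}  FIRST[B]={a,c}  FIRST[C]={c}

FIRST(A) = ["a", "c"]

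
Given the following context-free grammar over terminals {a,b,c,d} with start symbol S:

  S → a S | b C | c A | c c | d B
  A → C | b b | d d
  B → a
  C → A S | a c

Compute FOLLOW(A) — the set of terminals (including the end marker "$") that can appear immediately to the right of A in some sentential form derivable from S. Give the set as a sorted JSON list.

FIRST iteration:
[1]
  A via A→b b: +{b}
  A via A→d d: +{d}
  B via B→a: +{a}
  C via C→A S: +{b,d}
  C via C→a c: +{a}
  S via S→a S: +{a}
  S via S→b C: +{b}
  S via S→c A: +{c}
  S via S→d B: +{d}
  S: {a,b,c,d}  A: {b,d}  B: {a}  C: {a,b,d}
[2]
  A via A→C: +{a}
  S: {a,b,c,d}  A: {a,b,d}  B: {a}  C: {a,b,d}
[3] done
  S: {a,b,c,d}  A: {a,b,d}  B: {a}  C: {a,b,d}

FOLLOW iteration:
initialize: $ ∈ FOLLOW(S)
iter 1:
  C→A S: FOLLOW(A) ⊇ FIRST(S) = {a,b,c,d}; new: +{a,b,c,d}
  S→b C: FOLLOW(C) ⊇ FOLLOW(S) ⊇ {$}; new: +{$}
  S→c A: FOLLOW(A) ⊇ FOLLOW(S) ⊇ {$}; new: +{$}
  S→d B: FOLLOW(B) ⊇ FOLLOW(S) ⊇ {$}; new: +{$}
  FOLLOW[S]={$}  FOLLOW[A]={$,a,b,c,d}  FOLLOW[B]={$}  FOLLOW[C]={$}
iter 2:
  A→C: FOLLOW(C) ⊇ FOLLOW(A) ⊇ {$,a,b,c,d}; new: +{a,b,c,d}
  C→A S: FOLLOW(S) ⊇ FOLLOW(C) ⊇ {$,a,b,c,d}; new: +{a,b,c,d}
  S→d B: FOLLOW(B) ⊇ FOLLOW(S) ⊇ {$,a,b,c,d}; new: +{a,b,c,d}
  FOLLOW[S]={$,a,b,c,d}  FOLLOW[A]={$,a,b,c,d}  FOLLOW[B]={$,a,b,c,d}  FOLLOW[C]={$,a,b,c,d}
iter 3: (stable)
  FOLLOW[S]={$,a,b,c,d}  FOLLOW[A]={$,a,b,c,d}  FOLLOW[B]={$,a,b,c,d}  FOLLOW[C]={$,a,b,c,d}

FOLLOW(A) = ["$", "a", "b", "c", "d"]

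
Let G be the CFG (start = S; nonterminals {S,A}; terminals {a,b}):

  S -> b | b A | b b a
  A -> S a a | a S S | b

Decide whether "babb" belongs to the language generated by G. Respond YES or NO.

Convert to CNF:
  S -> T1 A | T1 X4 | b
  A -> S X2 | T0 X3 | b
  T0 -> a
  T1 -> b
  X2 -> T0 T0
  X3 -> S S
  X4 -> T1 T0

CYK fill:
  T[0,0] 'b' = {A,S,T1}  orig:{A,S}
  T[1,1] 'a' = {T0}  orig:{}
  T[2,2] 'b' = {A,S,T1}  orig:{A,S}
  T[3,3] 'b' = {A,S,T1}  orig:{A,S}
  T[0,1] 'ba' = {X4}  orig:{}
  T[1,2] 'ab' = ∅
  T[2,3] 'bb' = {S,X3}  orig:{S}
  T[0,2] 'bab' = ∅
  T[1,3] 'abb' = {A}
  T[0,3] 'babb' = {S}

S ∈ T[0,3] ⇒ YES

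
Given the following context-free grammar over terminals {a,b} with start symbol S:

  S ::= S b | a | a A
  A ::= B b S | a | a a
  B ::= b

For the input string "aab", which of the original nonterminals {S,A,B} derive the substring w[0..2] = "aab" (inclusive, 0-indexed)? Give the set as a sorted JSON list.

CNF form of G:
  S -> S T0 | T1 A | a
  A -> B X2 | T1 T1 | a
  B -> b
  T0 -> b
  T1 -> a
  X2 -> T0 S

CYK fill, restricted to cells inside w[0..2]:
  cell(0,0) a: {A,S,T1}  orig:{A,S}
  cell(1,1) a: {A,S,T1}  orig:{A,S}
  cell(2,2) b: {B,T0}  orig:{B}
  cell(0,1) aa: {A,S}
  cell(1,2) ab: {S}
  cell(0,2) aab: {S}

Original NTs in T[0,2] deriving "aab": ["S"]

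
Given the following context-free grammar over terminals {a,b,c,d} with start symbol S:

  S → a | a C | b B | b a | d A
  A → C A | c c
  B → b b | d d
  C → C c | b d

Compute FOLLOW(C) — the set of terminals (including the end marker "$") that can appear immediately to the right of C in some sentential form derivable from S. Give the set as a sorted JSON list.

FIRST sets, iterate to fixpoint:
[1]
  A via A→c c: +{c}
  B via B→b b: +{b}
  B via B→d d: +{d}
  C via C→b d: +{b}
  S via S→a: +{a}
  S via S→b B: +{b}
  S via S→d A: +{d}
  S: {a,b,d}  A: {c}  B: {b,d}  C: {b}
[2]
  A via A→C A: +{b}
  S: {a,b,d}  A: {b,c}  B: {b,d}  C: {b}
[3] done
  S: {a,b,d}  A: {b,c}  B: {b,d}  C: {b}

FOLLOW iteration:
seed FOLLOW(S) with $
[1]
  A→C A: FOLLOW(C) ⊇ FIRST(A) = {b,c}; new: +{b,c}
  S→a C: FOLLOW(C) ⊇ FOLLOW(S) ⊇ {$}; new: +{$}
  S→b B: FOLLOW(B) ⊇ FOLLOW(S) ⊇ {$}; new: +{$}
  S→d A: FOLLOW(A) ⊇ FOLLOW(S) ⊇ {$}; new: +{$}
  S: {$}  A: {$}  B: {$}  C: {$,b,c}
[2] (no change)
  S: {$}  A: {$}  B: {$}  C: {$,b,c}

FOLLOW(C) = ["$", "b", "c"]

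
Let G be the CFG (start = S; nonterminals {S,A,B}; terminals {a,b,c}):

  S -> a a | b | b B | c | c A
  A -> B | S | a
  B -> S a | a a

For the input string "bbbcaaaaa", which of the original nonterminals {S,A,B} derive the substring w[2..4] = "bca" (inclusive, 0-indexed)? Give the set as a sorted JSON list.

Convert to CNF:
  S -> T0 T0 | T1 B | T2 A | b | c
  A -> S T0 | T0 T0 | T1 B | T2 A | a | b | c
  B -> S T0 | T0 T0
  T0 -> a
  T1 -> b
  T2 -> c

CYK fill, restricted to cells inside w[2..4]:
  cell(2,2) b: {A,S,T1}  orig:{A,S}
  cell(3,3) c: {A,S,T2}  orig:{A,S}
  cell(4,4) a: {A,T0}  orig:{A}
  cell(2,3) bc: ∅
  cell(3,4) ca: {A,B,S}
  cell(2,4) bca: {A,S}

Original NTs in T[2,4] deriving "bca": ["A", "S"]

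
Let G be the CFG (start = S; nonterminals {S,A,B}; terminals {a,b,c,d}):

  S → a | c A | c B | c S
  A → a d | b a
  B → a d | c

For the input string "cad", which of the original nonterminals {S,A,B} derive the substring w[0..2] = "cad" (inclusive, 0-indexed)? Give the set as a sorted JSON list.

CNF form of G:
  S -> T3 A | T3 B | T3 S | a
  A -> T0 T1 | T2 T0
  B -> T0 T1 | c
  T0 -> a
  T1 -> d
  T2 -> b
  T3 -> c

CYK table (by increasing span), restricted to cells inside w[0..2]:
  cell(0,0) c: {B,T3}  orig:{B}
  cell(1,1) a: {S,T0}  orig:{S}
  cell(2,2) d: {T1}  orig:{}
  cell(0,1) ca: {S}
  cell(1,2) ad: {A,B}
  cell(0,2) cad: {S}

Original NTs in T[0,2] deriving "cad": ["S"]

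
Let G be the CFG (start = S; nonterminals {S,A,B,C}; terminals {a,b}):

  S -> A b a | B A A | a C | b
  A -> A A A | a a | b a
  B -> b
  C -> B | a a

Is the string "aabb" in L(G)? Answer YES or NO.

CNF form of G:
  S -> A X3 | B X4 | T0 C | b
  A -> A X2 | T0 T0 | T1 T0
  B -> b
  C -> T0 T0 | b
  T0 -> a
  T1 -> b
  X2 -> A A
  X3 -> T1 T0
  X4 -> A A

Fill CYK table bottom-up:
  T[0,0] 'a' = {T0}  orig:{}
  T[1,1] 'a' = {T0}  orig:{}
  T[2,2] 'b' = {B,C,S,T1}  orig:{B,C,S}
  T[3,3] 'b' = {B,C,S,T1}  orig:{B,C,S}
  T[0,1] 'aa' = {A,C}
  T[1,2] 'ab' = {S}
  T[2,3] 'bb' = ∅
  T[0,2] 'aab' = ∅
  T[1,3] 'abb' = ∅
  T[0,3] 'aabb' = ∅

S ∉ T[0,3] ⇒ NO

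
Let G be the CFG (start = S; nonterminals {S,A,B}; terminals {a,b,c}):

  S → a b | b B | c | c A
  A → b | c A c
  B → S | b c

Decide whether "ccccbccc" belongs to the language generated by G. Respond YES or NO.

Convert to CNF:
  S -> T0 A | T1 T2 | T2 B | c
  A -> T0 X3 | b
  B -> T0 A | T1 T2 | T2 B | T2 T0 | c
  T0 -> c
  T1 -> a
  T2 -> b
  X3 -> A T0

Fill CYK table bottom-up:
  [0..0]={B,S,T0}  "c"  orig:{B,S}
  [1..1]={B,S,T0}  "c"  orig:{B,S}
  [2..2]={B,S,T0}  "c"  orig:{B,S}
  [3..3]={B,S,T0}  "c"  orig:{B,S}
  [4..4]={A,T2}  "b"  orig:{A}
  [5..5]={B,S,T0}  "c"  orig:{B,S}
  [6..6]={B,S,T0}  "c"  orig:{B,S}
  [7..7]={B,S,T0}  "c"  orig:{B,S}
  [0..1]=∅  "cc"
  [1..2]=∅  "cc"
  [2..3]=∅  "cc"
  [3..4]={B,S}  "cb"
  [4..5]={B,S,X3}  "bc"  orig:{B,S}
  [5..6]=∅  "cc"
  [6..7]=∅  "cc"
  [0..2]=∅  "ccc"
  [1..3]=∅  "ccc"
  [2..4]=∅  "ccb"
  [3..5]={A}  "cbc"
  [4..6]=∅  "bcc"
  [5..7]=∅  "ccc"
  [0..3]=∅  "cccc"
  [1..4]=∅  "cccb"
  [2..5]={B,S}  "ccbc"
  [3..6]={X3}  "cbcc"  orig:{}
  [4..7]=∅  "bccc"
  [0..4]=∅  "ccccb"
  [1..5]=∅  "cccbc"
  [2..6]={A}  "ccbcc"
  [3..7]=∅  "cbccc"
  [0..5]=∅  "ccccbc"
  [1..6]={B,S}  "cccbcc"
  [2..7]={X3}  "ccbccc"  orig:{}
  [0..6]=∅  "ccccbcc"
  [1..7]={A}  "cccbccc"
  [0..7]={B,S}  "ccccbccc"

S ∈ T[0,7] ⇒ YES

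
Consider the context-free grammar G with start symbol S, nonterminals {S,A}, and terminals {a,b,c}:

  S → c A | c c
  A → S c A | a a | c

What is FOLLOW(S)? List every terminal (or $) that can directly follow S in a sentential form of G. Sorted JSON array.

FIRST iteration:
round 1:
  A via A→a a: +{a}
  A via A→c: +{c}
  S via S→c A: +{c}
  FIRST(S)={c}  FIRST(A)={a,c}
round 2: (stable)
  FIRST(S)={c}  FIRST(A)={a,c}

Compute FOLLOW by fixpoint:
initialize: $ ∈ FOLLOW(S)
iter 1:
  A→S c A: FOLLOW(S) ⊇ FIRST(c) = {c}; new: +{c}
  S→c A: FOLLOW(A) ⊇ FOLLOW(S) ⊇ {$,c}; new: +{$,c}
  FOLLOW[S]={$,c}  FOLLOW[A]={$,c}
iter 2: done
  FOLLOW[S]={$,c}  FOLLOW[A]={$,c}

FOLLOW(S) = ["$", "c"]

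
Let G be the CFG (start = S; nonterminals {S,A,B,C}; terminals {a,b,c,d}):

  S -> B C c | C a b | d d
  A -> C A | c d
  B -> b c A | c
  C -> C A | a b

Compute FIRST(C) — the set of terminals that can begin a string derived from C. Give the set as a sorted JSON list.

Compute FIRST by fixpoint:
round 1:
  A via A→c d: +{c}
  B via B→b c A: +{b}
  B via B→c: +{c}
  C via C→a b: +{a}
  S via S→B C c: +{b,c}
  S via S→C a b: +{a}
  S via S→d d: +{d}
  FIRST[S]={a,b,c,d}  FIRST[A]={c}  FIRST[B]={b,c}  FIRST[C]={a}
round 2:
  A via A→C A: +{a}
  FIRST[S]={a,b,c,d}  FIRST[A]={a,c}  FIRST[B]={b,c}  FIRST[C]={a}
round 3: (no change)
  FIRST[S]={a,b,c,d}  FIRST[A]={a,c}  FIRST[B]={b,c}  FIRST[C]={a}

FIRST(C) = ["a"]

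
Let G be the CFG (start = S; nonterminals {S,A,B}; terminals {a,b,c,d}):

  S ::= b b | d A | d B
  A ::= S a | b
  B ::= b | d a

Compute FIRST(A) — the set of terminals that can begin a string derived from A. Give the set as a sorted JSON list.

FIRST iteration:
iter 1:
  A via A→b: +{b}
  B via B→b: +{b}
  B via B→d a: +{d}
  S via S→b b: +{b}
  S via S→d A: +{d}
  S: {b,d}  A: {b}  B: {b,d}
iter 2:
  A via A→S a: +{d}
  S: {b,d}  A: {b,d}  B: {b,d}
iter 3: (stable)
  S: {b,d}  A: {b,d}  B: {b,d}

FIRST(A) = ["b", "d"]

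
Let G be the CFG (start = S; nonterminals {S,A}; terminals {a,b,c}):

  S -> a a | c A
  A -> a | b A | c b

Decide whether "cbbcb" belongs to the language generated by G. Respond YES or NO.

Convert to CNF:
  S -> T1 A | T2 T2
  A -> T0 A | T1 T0 | a
  T0 -> b
  T1 -> c
  T2 -> a

CYK table (by increasing span):
  [0..0]={T1}  "c"  orig:{}
  [1..1]={T0}  "b"  orig:{}
  [2..2]={T0}  "b"  orig:{}
  [3..3]={T1}  "c"  orig:{}
  [4..4]={T0}  "b"  orig:{}
  [0..1]={A}  "cb"
  [1..2]=∅  "bb"
  [2..3]=∅  "bc"
  [3..4]={A}  "cb"
  [0..2]=∅  "cbb"
  [1..3]=∅  "bbc"
  [2..4]={A}  "bcb"
  [0..3]=∅  "cbbc"
  [1..4]={A}  "bbcb"
  [0..4]={S}  "cbbcb"

S ∈ T[0,4] ⇒ YES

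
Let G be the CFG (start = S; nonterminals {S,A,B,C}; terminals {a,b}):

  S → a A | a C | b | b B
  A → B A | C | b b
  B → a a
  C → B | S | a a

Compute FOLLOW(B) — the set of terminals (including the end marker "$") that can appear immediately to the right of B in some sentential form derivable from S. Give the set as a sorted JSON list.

FIRST sets, iterate to fixpoint:
pass 1:
  A via A→b b: +{b}
  B via B→a a: +{a}
  C via C→B: +{a}
  S via S→a A: +{a}
  S via S→b: +{b}
  FIRST(S)={a,b}  FIRST(A)={b}  FIRST(B)={a}  FIRST(C)={a}
pass 2:
  A via A→B A: +{a}
  C via C→S: +{b}
  FIRST(S)={a,b}  FIRST(A)={a,b}  FIRST(B)={a}  FIRST(C)={a,b}
pass 3: (no change)
  FIRST(S)={a,b}  FIRST(A)={a,b}  FIRST(B)={a}  FIRST(C)={a,b}

FOLLOW iteration:
FOLLOW(S) := {$}
iter 1:
  A→B A: FOLLOW(B) ⊇ FIRST(A) = {a,b}; new: +{a,b}
  S→a A: FOLLOW(A) ⊇ FOLLOW(S) ⊇ {$}; new: +{$}
  S→a C: FOLLOW(C) ⊇ FOLLOW(S) ⊇ {$}; new: +{$}
  S→b B: FOLLOW(B) ⊇ FOLLOW(S) ⊇ {$}; new: +{$}
  S: {$}  A: {$}  B: {$,a,b}  C: {$}
iter 2: (no change)
  S: {$}  A: {$}  B: {$,a,b}  C: {$}

FOLLOW(B) = ["$", "a", "b"]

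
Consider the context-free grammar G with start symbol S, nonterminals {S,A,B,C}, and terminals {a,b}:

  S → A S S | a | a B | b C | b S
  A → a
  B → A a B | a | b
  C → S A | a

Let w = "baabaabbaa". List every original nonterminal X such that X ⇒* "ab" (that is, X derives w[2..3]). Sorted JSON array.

Convert to CNF:
  S -> A X3 | T0 B | T1 C | T1 S | a
  A -> a
  B -> A X2 | a | b
  C -> S A | a
  T0 -> a
  T1 -> b
  X2 -> T0 B
  X3 -> S S

Fill CYK table bottom-up — only the sub-triangle for w[2..3]:
  [2..2]={A,B,C,S,T0}  "a"  orig:{A,B,C,S}
  [3..3]={B,T1}  "b"  orig:{B}
  [2..3]={S,X2}  "ab"  orig:{S}

Original NTs in T[2,3] deriving "ab": ["S"]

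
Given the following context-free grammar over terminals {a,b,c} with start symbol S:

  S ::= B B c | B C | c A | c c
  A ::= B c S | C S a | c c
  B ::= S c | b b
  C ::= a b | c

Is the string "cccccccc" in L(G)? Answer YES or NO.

Convert to CNF:
  S -> B C | B X5 | T0 A | T0 T0
  A -> B X3 | C X4 | T0 T0
  B -> S T0 | T2 T2
  C -> T1 T2 | c
  T0 -> c
  T1 -> a
  T2 -> b
  X3 -> T0 S
  X4 -> S T1
  X5 -> B T0

Fill CYK table bottom-up:
  [0..0]={C,T0}  "c"  orig:{C}
  [1..1]={C,T0}  "c"  orig:{C}
  [2..2]={C,T0}  "c"  orig:{C}
  [3..3]={C,T0}  "c"  orig:{C}
  [4..4]={C,T0}  "c"  orig:{C}
  [5..5]={C,T0}  "c"  orig:{C}
  [6..6]={C,T0}  "c"  orig:{C}
  [7..7]={C,T0}  "c"  orig:{C}
  [0..1]={A,S}  "cc"
  [1..2]={A,S}  "cc"
  [2..3]={A,S}  "cc"
  [3..4]={A,S}  "cc"
  [4..5]={A,S}  "cc"
  [5..6]={A,S}  "cc"
  [6..7]={A,S}  "cc"
  [0..2]={B,S,X3}  "ccc"  orig:{B,S}
  [1..3]={B,S,X3}  "ccc"  orig:{B,S}
  [2..4]={B,S,X3}  "ccc"  orig:{B,S}
  [3..5]={B,S,X3}  "ccc"  orig:{B,S}
  [4..6]={B,S,X3}  "ccc"  orig:{B,S}
  [5..7]={B,S,X3}  "ccc"  orig:{B,S}
  [0..3]={B,S,X3,X5}  "cccc"  orig:{B,S}
  [1..4]={B,S,X3,X5}  "cccc"  orig:{B,S}
  [2..5]={B,S,X3,X5}  "cccc"  orig:{B,S}
  [3..6]={B,S,X3,X5}  "cccc"  orig:{B,S}
  [4..7]={B,S,X3,X5}  "cccc"  orig:{B,S}
  [0..4]={B,S,X3,X5}  "ccccc"  orig:{B,S}
  [1..5]={B,S,X3,X5}  "ccccc"  orig:{B,S}
  [2..6]={B,S,X3,X5}  "ccccc"  orig:{B,S}
  [3..7]={B,S,X3,X5}  "ccccc"  orig:{B,S}
  [0..5]={A,B,S,X3,X5}  "cccccc"  orig:{A,B,S}
  [1..6]={A,B,S,X3,X5}  "cccccc"  orig:{A,B,S}
  [2..7]={A,B,S,X3,X5}  "cccccc"  orig:{A,B,S}
  [0..6]={A,B,S,X3,X5}  "ccccccc"  orig:{A,B,S}
  [1..7]={A,B,S,X3,X5}  "ccccccc"  orig:{A,B,S}
  [0..7]={A,B,S,X3,X5}  "cccccccc"  orig:{A,B,S}

S ∈ T[0,7] ⇒ YES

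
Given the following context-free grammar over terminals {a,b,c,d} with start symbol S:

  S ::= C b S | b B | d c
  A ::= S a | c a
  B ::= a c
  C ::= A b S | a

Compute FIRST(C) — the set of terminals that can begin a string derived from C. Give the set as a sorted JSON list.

Compute FIRST by fixpoint:
iter 1:
  A via A→c a: +{c}
  B via B→a c: +{a}
  C via C→A b S: +{c}
  C via C→a: +{a}
  S via S→C b S: +{a,c}
  S via S→b B: +{b}
  S via S→d c: +{d}
  S: {a,b,c,d}  A: {c}  B: {a}  C: {a,c}
iter 2:
  A via A→S a: +{a,b,d}
  C via C→A b S: +{b,d}
  S: {a,b,c,d}  A: {a,b,c,d}  B: {a}  C: {a,b,c,d}
iter 3: (no change)
  S: {a,b,c,d}  A: {a,b,c,d}  B: {a}  C: {a,b,c,d}

FIRST(C) = ["a", "b", "c", "d"]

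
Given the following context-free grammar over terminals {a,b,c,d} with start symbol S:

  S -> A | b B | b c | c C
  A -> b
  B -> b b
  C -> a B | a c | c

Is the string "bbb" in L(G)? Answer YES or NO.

Convert to CNF:
  S -> T0 B | T0 T2 | T2 C | b
  A -> b
  B -> T0 T0
  C -> T1 B | T1 T2 | c
  T0 -> b
  T1 -> a
  T2 -> c

CYK fill:
  T[0,0] 'b' = {A,S,T0}  orig:{A,S}
  T[1,1] 'b' = {A,S,T0}  orig:{A,S}
  T[2,2] 'b' = {A,S,T0}  orig:{A,S}
  T[0,1] 'bb' = {B}
  T[1,2] 'bb' = {B}
  T[0,2] 'bbb' = {S}

S ∈ T[0,2] ⇒ YES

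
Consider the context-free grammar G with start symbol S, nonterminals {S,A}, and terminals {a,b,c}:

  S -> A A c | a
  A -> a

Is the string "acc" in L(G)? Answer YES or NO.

Convert to CNF:
  S -> A X1 | a
  A -> a
  T0 -> c
  X1 -> A T0

Fill CYK table bottom-up:
  cell(0,0) a: {A,S}
  cell(1,1) c: {T0}  orig:{}
  cell(2,2) c: {T0}  orig:{}
  cell(0,1) ac: {X1}  orig:{}
  cell(1,2) cc: ∅
  cell(0,2) acc: ∅

S ∉ T[0,2] ⇒ NO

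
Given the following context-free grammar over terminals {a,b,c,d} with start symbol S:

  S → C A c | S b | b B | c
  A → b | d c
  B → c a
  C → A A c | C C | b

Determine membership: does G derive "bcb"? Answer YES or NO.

Convert to CNF:
  S -> C X5 | S T3 | T3 B | c
  A -> T0 T1 | b
  B -> T1 T2
  C -> A X4 | C C | b
  T0 -> d
  T1 -> c
  T2 -> a
  T3 -> b
  X4 -> A T1
  X5 -> A T1

CYK table (by increasing span):
  [0..0]={A,C,T3}  "b"  orig:{A,C}
  [1..1]={S,T1}  "c"  orig:{S}
  [2..2]={A,C,T3}  "b"  orig:{A,C}
  [0..1]={X4,X5}  "bc"  orig:{}
  [1..2]={S}  "cb"
  [0..2]=∅  "bcb"

S ∉ T[0,2] ⇒ NO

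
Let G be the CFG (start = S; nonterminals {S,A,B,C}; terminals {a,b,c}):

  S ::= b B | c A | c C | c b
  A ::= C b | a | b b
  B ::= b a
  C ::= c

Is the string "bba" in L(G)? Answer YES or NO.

CNF form of G:
  S -> T0 B | T2 A | T2 C | T2 T0
  A -> C T0 | T0 T0 | a
  B -> T0 T1
  C -> c
  T0 -> b
  T1 -> a
  T2 -> c

Fill CYK table bottom-up:
  cell(0,0) b: {T0}  orig:{}
  cell(1,1) b: {T0}  orig:{}
  cell(2,2) a: {A,T1}  orig:{A}
  cell(0,1) bb: {A}
  cell(1,2) ba: {B}
  cell(0,2) bba: {S}

S ∈ T[0,2] ⇒ YES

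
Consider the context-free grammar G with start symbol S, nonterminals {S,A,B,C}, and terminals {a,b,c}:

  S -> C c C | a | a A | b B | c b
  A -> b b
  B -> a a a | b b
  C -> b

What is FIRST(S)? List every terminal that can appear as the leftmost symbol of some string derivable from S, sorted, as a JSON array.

Compute FIRST by fixpoint:
[1]
  A via A→b b: +{b}
  B via B→a a a: +{a}
  B via B→b b: +{b}
  C via C→b: +{b}
  S via S→C c C: +{b}
  S via S→a: +{a}
  S via S→c b: +{c}
  FIRST(S)={a,b,c}  FIRST(A)={b}  FIRST(B)={a,b}  FIRST(C)={b}
[2] (stable)
  FIRST(S)={a,b,c}  FIRST(A)={b}  FIRST(B)={a,b}  FIRST(C)={b}

FIRST(S) = ["a", "b", "c"]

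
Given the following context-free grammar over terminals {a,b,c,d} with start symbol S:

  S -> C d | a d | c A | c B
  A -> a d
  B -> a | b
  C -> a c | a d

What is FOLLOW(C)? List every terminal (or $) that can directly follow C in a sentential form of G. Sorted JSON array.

FIRST iteration:
[1]
  A via A→a d: +{a}
  B via B→a: +{a}
  B via B→b: +{b}
  C via C→a c: +{a}
  S via S→C d: +{a}
  S via S→c A: +{c}
  FIRST[S]={a,c}  FIRST[A]={a}  FIRST[B]={a,b}  FIRST[C]={a}
[2] (no change)
  FIRST[S]={a,c}  FIRST[A]={a}  FIRST[B]={a,b}  FIRST[C]={a}

Compute FOLLOW by fixpoint:
FOLLOW(S) := {$}
iter 1:
  S→C d: FOLLOW(C) ⊇ FIRST(d) = {d}; new: +{d}
  S→c A: FOLLOW(A) ⊇ FOLLOW(S) ⊇ {$}; new: +{$}
  S→c B: FOLLOW(B) ⊇ FOLLOW(S) ⊇ {$}; new: +{$}
  FOLLOW(S)={$}  FOLLOW(A)={$}  FOLLOW(B)={$}  FOLLOW(C)={d}
iter 2: (stable)
  FOLLOW(S)={$}  FOLLOW(A)={$}  FOLLOW(B)={$}  FOLLOW(C)={d}

FOLLOW(C) = ["d"]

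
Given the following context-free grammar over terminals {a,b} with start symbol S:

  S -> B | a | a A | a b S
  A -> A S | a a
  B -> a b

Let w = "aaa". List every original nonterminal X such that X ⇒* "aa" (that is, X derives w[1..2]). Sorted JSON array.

CNF form of G:
  S -> T0 A | T0 T1 | T0 X2 | a
  A -> A S | T0 T0
  B -> T0 T1
  T0 -> a
  T1 -> b
  X2 -> T1 S

Fill CYK table bottom-up, restricted to cells inside w[1..2]:
  T[1,1] 'a' = {S,T0}  orig:{S}
  T[2,2] 'a' = {S,T0}  orig:{S}
  T[1,2] 'aa' = {A}

Original NTs in T[1,2] deriving "aa": ["A"]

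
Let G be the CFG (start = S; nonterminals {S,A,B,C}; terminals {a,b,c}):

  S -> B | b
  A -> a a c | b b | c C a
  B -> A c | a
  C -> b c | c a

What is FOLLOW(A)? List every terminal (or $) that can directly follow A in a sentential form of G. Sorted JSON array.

FIRST sets, iterate to fixpoint:
pass 1:
  A via A→a a c: +{a}
  A via A→b b: +{b}
  A via A→c C a: +{c}
  B via B→A c: +{a,b,c}
  C via C→b c: +{b}
  C via C→c a: +{c}
  S via S→B: +{a,b,c}
  S: {a,b,c}  A: {a,b,c}  B: {a,b,c}  C: {b,c}
pass 2: (no change)
  S: {a,b,c}  A: {a,b,c}  B: {a,b,c}  C: {b,c}

FOLLOW iteration:
FOLLOW(S) := {$}
[1]
  A→c C a: FOLLOW(C) ⊇ FIRST(a) = {a}; new: +{a}
  B→A c: FOLLOW(A) ⊇ FIRST(c) = {c}; new: +{c}
  S→B: FOLLOW(B) ⊇ FOLLOW(S) ⊇ {$}; new: +{$}
  FOLLOW(S)={$}  FOLLOW(A)={c}  FOLLOW(B)={$}  FOLLOW(C)={a}
[2] (stable)
  FOLLOW(S)={$}  FOLLOW(A)={c}  FOLLOW(B)={$}  FOLLOW(C)={a}

FOLLOW(A) = ["c"]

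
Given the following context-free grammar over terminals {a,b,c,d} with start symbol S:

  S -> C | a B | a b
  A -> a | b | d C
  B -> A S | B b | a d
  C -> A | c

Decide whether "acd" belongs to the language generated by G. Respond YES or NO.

CNF form of G:
  S -> T0 C | T2 B | T2 T1 | a | b | c
  A -> T0 C | a | b
  B -> A S | B T1 | T2 T0
  C -> T0 C | a | b | c
  T0 -> d
  T1 -> b
  T2 -> a

CYK fill:
  [0..0]={A,C,S,T2}  "a"  orig:{A,C,S}
  [1..1]={C,S}  "c"
  [2..2]={T0}  "d"  orig:{}
  [0..1]={B}  "ac"
  [1..2]=∅  "cd"
  [0..2]=∅  "acd"

S ∉ T[0,2] ⇒ NO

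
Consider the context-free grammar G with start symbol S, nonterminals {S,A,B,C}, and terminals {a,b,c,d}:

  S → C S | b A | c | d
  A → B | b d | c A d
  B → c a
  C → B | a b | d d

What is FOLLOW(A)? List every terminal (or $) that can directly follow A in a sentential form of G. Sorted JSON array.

FIRST iteration:
iter 1:
  A via A→b d: +{b}
  A via A→c A d: +{c}
  B via B→c a: +{c}
  C via C→B: +{c}
  C via C→a b: +{a}
  C via C→d d: +{d}
  S via S→C S: +{a,c,d}
  S via S→b A: +{b}
  FIRST(S)={a,b,c,d}  FIRST(A)={b,c}  FIRST(B)={c}  FIRST(C)={a,c,d}
iter 2: done
  FIRST(S)={a,b,c,d}  FIRST(A)={b,c}  FIRST(B)={c}  FIRST(C)={a,c,d}

FOLLOW iteration:
seed FOLLOW(S) with $
pass 1:
  A→c A d: FOLLOW(A) ⊇ FIRST(d) = {d}; new: +{d}
  S→C S: FOLLOW(C) ⊇ FIRST(S) = {a,b,c,d}; new: +{a,b,c,d}
  S→b A: FOLLOW(A) ⊇ FOLLOW(S) ⊇ {$}; new: +{$}
  FOLLOW[S]={$}  FOLLOW[A]={$,d}  FOLLOW[B]={}  FOLLOW[C]={a,b,c,d}
pass 2:
  A→B: FOLLOW(B) ⊇ FOLLOW(A) ⊇ {$,d}; new: +{$,d}
  C→B: FOLLOW(B) ⊇ FOLLOW(C) ⊇ {a,b,c,d}; new: +{a,b,c}
  FOLLOW[S]={$}  FOLLOW[A]={$,d}  FOLLOW[B]={$,a,b,c,d}  FOLLOW[C]={a,b,c,d}
pass 3: done
  FOLLOW[S]={$}  FOLLOW[A]={$,d}  FOLLOW[B]={$,a,b,c,d}  FOLLOW[C]={a,b,c,d}

FOLLOW(A) = ["$", "d"]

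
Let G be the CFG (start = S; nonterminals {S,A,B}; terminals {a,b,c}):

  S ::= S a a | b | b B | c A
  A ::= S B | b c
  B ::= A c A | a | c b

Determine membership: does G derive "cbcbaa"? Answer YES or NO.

CNF form of G:
  S -> S X4 | T0 B | T1 A | b
  A -> S B | T0 T1
  B -> A X3 | T1 T0 | a
  T0 -> b
  T1 -> c
  T2 -> a
  X3 -> T1 A
  X4 -> T2 T2

Fill CYK table bottom-up:
  T[0,0] 'c' = {T1}  orig:{}
  T[1,1] 'b' = {S,T0}  orig:{S}
  T[2,2] 'c' = {T1}  orig:{}
  T[3,3] 'b' = {S,T0}  orig:{S}
  T[4,4] 'a' = {B,T2}  orig:{B}
  T[5,5] 'a' = {B,T2}  orig:{B}
  T[0,1] 'cb' = {B}
  T[1,2] 'bc' = {A}
  T[2,3] 'cb' = {B}
  T[3,4] 'ba' = {A,S}
  T[4,5] 'aa' = {X4}  orig:{}
  T[0,2] 'cbc' = {S,X3}  orig:{S}
  T[1,3] 'bcb' = {A,S}
  T[2,4] 'cba' = {S,X3}  orig:{S}
  T[3,5] 'baa' = {A,S}
  T[0,3] 'cbcb' = {S,X3}  orig:{S}
  T[1,4] 'bcba' = {A}
  T[2,5] 'cbaa' = {A,S,X3}  orig:{A,S}
  T[0,4] 'cbcba' = {A,S,X3}  orig:{A,S}
  T[1,5] 'bcbaa' = {S}
  T[0,5] 'cbcbaa' = {A,S}

S ∈ T[0,5] ⇒ YES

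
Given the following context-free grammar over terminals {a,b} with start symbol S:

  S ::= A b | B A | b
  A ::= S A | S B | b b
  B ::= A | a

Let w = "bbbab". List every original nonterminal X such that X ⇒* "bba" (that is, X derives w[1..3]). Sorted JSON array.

Convert to CNF:
  S -> A T0 | B A | b
  A -> S A | S B | T0 T0
  B -> S A | S B | T0 T0 | a
  T0 -> b

CYK table (by increasing span) — only the sub-triangle for w[1..3]:
  cell(1,1) b: {S,T0}  orig:{S}
  cell(2,2) b: {S,T0}  orig:{S}
  cell(3,3) a: {B}
  cell(1,2) bb: {A,B}
  cell(2,3) ba: {A,B}
  cell(1,3) bba: {A,B}

Original NTs in T[1,3] deriving "bba": ["A", "B"]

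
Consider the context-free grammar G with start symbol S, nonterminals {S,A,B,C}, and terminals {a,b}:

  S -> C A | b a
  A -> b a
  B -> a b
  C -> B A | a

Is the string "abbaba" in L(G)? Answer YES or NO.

Convert to CNF:
  S -> C A | T0 T1
  A -> T0 T1
  B -> T1 T0
  C -> B A | a
  T0 -> b
  T1 -> a

CYK table (by increasing span):
  T[0,0] 'a' = {C,T1}  orig:{C}
  T[1,1] 'b' = {T0}  orig:{}
  T[2,2] 'b' = {T0}  orig:{}
  T[3,3] 'a' = {C,T1}  orig:{C}
  T[4,4] 'b' = {T0}  orig:{}
  T[5,5] 'a' = {C,T1}  orig:{C}
  T[0,1] 'ab' = {B}
  T[1,2] 'bb' = ∅
  T[2,3] 'ba' = {A,S}
  T[3,4] 'ab' = {B}
  T[4,5] 'ba' = {A,S}
  T[0,2] 'abb' = ∅
  T[1,3] 'bba' = ∅
  T[2,4] 'bab' = ∅
  T[3,5] 'aba' = {S}
  T[0,3] 'abba' = {C}
  T[1,4] 'bbab' = ∅
  T[2,5] 'baba' = ∅
  T[0,4] 'abbab' = ∅
  T[1,5] 'bbaba' = ∅
  T[0,5] 'abbaba' = {S}

S ∈ T[0,5] ⇒ YES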